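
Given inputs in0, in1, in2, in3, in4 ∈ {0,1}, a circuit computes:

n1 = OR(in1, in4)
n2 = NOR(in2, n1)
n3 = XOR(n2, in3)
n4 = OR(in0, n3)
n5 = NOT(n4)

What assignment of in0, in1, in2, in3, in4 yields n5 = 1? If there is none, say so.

Check with in0=0, in1=0, in2=0, in3=1, in4=0:
n1 = OR(in1, in4) = OR(0, 0) = 0
n2 = NOR(in2, n1) = NOR(0, 0) = 1
n3 = XOR(n2, in3) = XOR(1, 1) = 0
n4 = OR(in0, n3) = OR(0, 0) = 0
n5 = NOT(n4) = NOT 0 = 1
So n5 = 1 as required.

in0=0, in1=0, in2=0, in3=1, in4=0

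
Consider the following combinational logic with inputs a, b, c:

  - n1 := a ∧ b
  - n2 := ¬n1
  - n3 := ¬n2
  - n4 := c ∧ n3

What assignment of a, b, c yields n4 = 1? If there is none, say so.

n4 = c ∧ n3 must be 1, so both c = 1 and n3 = 1.
Check with a=1, b=1, c=1:
n1 = a ∧ b = 1 ∧ 1 = 1
n2 = ¬n1 = ¬1 = 0
n3 = ¬n2 = ¬0 = 1
n4 = c ∧ n3 = 1 ∧ 1 = 1
So n4 = 1 as required.

a=1, b=1, c=1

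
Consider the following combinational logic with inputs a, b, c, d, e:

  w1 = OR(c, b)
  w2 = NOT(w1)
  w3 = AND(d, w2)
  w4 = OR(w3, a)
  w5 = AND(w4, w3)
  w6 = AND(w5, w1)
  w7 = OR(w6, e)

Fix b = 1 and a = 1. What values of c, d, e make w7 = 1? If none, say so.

Check with b = 1 and a = 1 and c=1, d=1, e=1:
w1 = OR(c, b) = OR(1, 1) = 1
w2 = NOT(w1) = NOT 1 = 0
w3 = AND(d, w2) = AND(1, 0) = 0
w4 = OR(w3, a) = OR(0, 1) = 1
w5 = AND(w4, w3) = AND(1, 0) = 0
w6 = AND(w5, w1) = AND(0, 1) = 0
w7 = OR(w6, e) = OR(0, 1) = 1
So w7 = 1.

c=1, d=1, e=1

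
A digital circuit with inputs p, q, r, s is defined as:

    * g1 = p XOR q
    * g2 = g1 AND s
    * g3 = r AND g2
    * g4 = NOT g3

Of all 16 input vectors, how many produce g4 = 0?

g4 = NOT g3 must be 0, so g3 = 1.
g3 = r AND g2 must be 1, so both r = 1 and g2 = 1.
Satisfying assignments:
  p=0, q=1, r=1, s=1
  p=1, q=0, r=1, s=1

2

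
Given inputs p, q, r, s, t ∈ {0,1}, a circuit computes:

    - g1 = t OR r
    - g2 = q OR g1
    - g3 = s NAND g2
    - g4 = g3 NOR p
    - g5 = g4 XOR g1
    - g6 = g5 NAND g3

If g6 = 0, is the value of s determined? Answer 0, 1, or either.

g6 = g5 NAND g3 must be 0, so both g5 = 1 and g3 = 1.
g5 = g4 XOR g1 must be 1, so g4 and g1 differ.
g3 = s NAND g2 must be 1, so at least one of s, g2 is 0.
Every assignment with g6 = 0 has s = 0; there are 12 such assignment(s).

0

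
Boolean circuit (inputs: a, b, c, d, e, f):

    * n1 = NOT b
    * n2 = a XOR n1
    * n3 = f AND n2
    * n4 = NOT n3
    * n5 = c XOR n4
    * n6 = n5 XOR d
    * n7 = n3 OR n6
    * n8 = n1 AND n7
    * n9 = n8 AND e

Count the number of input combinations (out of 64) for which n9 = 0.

54

n9 = n8 AND e must be 0, so at least one of n8, e is 0.
Enumerating the 64 input combinations, 54 give n9 = 0 and 10 give n9 = 1.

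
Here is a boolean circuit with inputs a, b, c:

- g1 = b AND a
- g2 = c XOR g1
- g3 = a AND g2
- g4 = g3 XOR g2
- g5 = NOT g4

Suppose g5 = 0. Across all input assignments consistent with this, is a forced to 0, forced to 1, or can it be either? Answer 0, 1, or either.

g5 = NOT g4 must be 0, so g4 = 1.
g4 = g3 XOR g2 must be 1, so g3 and g2 differ.
Every assignment with g5 = 0 has a = 0; there are 2 such assignment(s).
  a=0, b=0, c=1
  a=0, b=1, c=1

0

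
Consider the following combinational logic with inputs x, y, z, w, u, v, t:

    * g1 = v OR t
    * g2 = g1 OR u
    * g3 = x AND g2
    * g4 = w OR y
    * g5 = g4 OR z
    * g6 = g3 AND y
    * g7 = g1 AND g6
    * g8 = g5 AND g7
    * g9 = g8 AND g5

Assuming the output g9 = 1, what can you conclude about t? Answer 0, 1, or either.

either

Both values of t occur among assignments with g9 = 1:
  t=0: x=1, y=1, z=0, w=0, u=0, v=1, t=0
  t=1: x=1, y=1, z=0, w=0, u=0, v=0, t=1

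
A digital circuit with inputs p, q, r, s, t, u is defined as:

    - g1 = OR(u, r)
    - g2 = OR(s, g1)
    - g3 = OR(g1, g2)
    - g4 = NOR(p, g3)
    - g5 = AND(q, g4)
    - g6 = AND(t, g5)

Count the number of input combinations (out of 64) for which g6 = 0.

63

g6 = AND(t, g5) must be 0, so at least one of t, g5 is 0.
Enumerating the 64 input combinations, 63 give g6 = 0 and 1 give g6 = 1.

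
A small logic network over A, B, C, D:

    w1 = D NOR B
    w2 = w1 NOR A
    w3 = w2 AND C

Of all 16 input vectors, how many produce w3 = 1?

3

w3 = w2 AND C must be 1, so both w2 = 1 and C = 1.
Satisfying assignments:
  A=0, B=0, C=1, D=1
  A=0, B=1, C=1, D=0
  A=0, B=1, C=1, D=1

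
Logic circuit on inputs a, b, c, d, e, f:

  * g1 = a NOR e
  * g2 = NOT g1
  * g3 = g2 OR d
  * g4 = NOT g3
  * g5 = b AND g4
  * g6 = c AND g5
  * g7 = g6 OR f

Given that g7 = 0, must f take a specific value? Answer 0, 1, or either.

g7 = g6 OR f must be 0, so both g6 = 0 and f = 0.
Every assignment with g7 = 0 has f = 0; there are 31 such assignment(s).

0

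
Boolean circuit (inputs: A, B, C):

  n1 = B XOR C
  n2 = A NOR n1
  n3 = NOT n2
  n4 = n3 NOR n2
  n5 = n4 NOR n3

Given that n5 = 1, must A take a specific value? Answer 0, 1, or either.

n5 = n4 NOR n3 must be 1, so both n4 = 0 and n3 = 0.
Every assignment with n5 = 1 has A = 0; there are 2 such assignment(s).
  A=0, B=0, C=0
  A=0, B=1, C=1

0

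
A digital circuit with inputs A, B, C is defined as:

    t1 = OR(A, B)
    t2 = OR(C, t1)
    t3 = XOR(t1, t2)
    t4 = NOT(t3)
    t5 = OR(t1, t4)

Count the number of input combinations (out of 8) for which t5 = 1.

t5 = OR(t1, t4) must be 1, so at least one of t1, t4 is 1.
Enumerating the 8 input combinations, 7 give t5 = 1 and 1 give t5 = 0.

7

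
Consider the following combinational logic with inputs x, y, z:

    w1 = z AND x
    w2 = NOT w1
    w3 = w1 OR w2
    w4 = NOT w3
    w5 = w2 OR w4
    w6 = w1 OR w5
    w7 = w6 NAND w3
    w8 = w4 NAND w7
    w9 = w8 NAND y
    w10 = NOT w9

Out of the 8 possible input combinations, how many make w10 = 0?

w10 = NOT w9 must be 0, so w9 = 1.
w9 = w8 NAND y must be 1, so at least one of w8, y is 0.
Enumerating the 8 input combinations, 4 give w10 = 0 and 4 give w10 = 1.

4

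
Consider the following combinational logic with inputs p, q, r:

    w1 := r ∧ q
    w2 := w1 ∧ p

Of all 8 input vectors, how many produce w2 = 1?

w2 = w1 ∧ p must be 1, so both w1 = 1 and p = 1.
w1 = r ∧ q must be 1, so both r = 1 and q = 1.
Satisfying assignments:
  p=1, q=1, r=1

1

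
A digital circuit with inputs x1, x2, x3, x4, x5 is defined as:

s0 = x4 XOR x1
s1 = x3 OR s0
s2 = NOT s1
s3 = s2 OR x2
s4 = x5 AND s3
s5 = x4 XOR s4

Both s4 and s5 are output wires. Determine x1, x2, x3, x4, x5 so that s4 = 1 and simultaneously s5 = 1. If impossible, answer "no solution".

x1=1, x2=1, x3=1, x4=0, x5=1

Check with x1=1, x2=1, x3=1, x4=0, x5=1:
s0 = x4 XOR x1 = 0 XOR 1 = 1
s1 = x3 OR s0 = 1 OR 1 = 1
s2 = NOT s1 = NOT 1 = 0
s3 = s2 OR x2 = 0 OR 1 = 1
s4 = x5 AND s3 = 1 AND 1 = 1
s5 = x4 XOR s4 = 0 XOR 1 = 1
So s4 = 1 and s5 = 1.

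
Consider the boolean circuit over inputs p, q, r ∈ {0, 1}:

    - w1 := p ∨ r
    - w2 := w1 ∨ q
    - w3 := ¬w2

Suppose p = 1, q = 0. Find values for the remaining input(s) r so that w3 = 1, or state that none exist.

With p = 1, q = 0 fixed, none of the 2 settings of r give w3 = 1.
For example, with r=1:
w1 = p ∨ r = 1 ∨ 1 = 1
w2 = w1 ∨ q = 1 ∨ 0 = 1
w3 = ¬w2 = ¬1 = 0
giving w3 = 0 ≠ 1.

no solution exists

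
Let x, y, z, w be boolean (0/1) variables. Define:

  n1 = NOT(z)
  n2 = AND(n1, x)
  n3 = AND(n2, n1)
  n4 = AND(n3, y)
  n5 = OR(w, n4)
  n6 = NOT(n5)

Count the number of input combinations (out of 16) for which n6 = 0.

9

n6 = NOT(n5) must be 0, so n5 = 1.
n5 = OR(w, n4) must be 1, so at least one of w, n4 is 1.
Enumerating the 16 input combinations, 9 give n6 = 0 and 7 give n6 = 1.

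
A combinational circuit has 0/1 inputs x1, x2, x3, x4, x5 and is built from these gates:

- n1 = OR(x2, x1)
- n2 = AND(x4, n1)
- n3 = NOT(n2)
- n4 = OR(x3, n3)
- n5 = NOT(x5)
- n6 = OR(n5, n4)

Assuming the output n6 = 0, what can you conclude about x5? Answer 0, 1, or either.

1

n6 = OR(n5, n4) must be 0, so both n5 = 0 and n4 = 0.
n5 = NOT(x5) must be 0, so x5 = 1.
Every assignment with n6 = 0 has x5 = 1; there are 3 such assignment(s).
  x1=0, x2=1, x3=0, x4=1, x5=1
  x1=1, x2=0, x3=0, x4=1, x5=1
  x1=1, x2=1, x3=0, x4=1, x5=1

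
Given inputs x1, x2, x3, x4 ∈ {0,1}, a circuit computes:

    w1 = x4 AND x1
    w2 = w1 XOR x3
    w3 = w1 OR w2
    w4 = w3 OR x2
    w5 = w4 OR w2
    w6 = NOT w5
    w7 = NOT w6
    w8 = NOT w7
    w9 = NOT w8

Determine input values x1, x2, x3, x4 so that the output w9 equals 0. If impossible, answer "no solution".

Check with x1=1 x2=0 x3=0 x4=0:
w1 = x4 AND x1 = 0 AND 1 = 0
w2 = w1 XOR x3 = 0 XOR 0 = 0
w3 = w1 OR w2 = 0 OR 0 = 0
w4 = w3 OR x2 = 0 OR 0 = 0
w5 = w4 OR w2 = 0 OR 0 = 0
w6 = NOT w5 = NOT 0 = 1
w7 = NOT w6 = NOT 1 = 0
w8 = NOT w7 = NOT 0 = 1
w9 = NOT w8 = NOT 1 = 0
So w9 = 0 as required.

x1=1 x2=0 x3=0 x4=0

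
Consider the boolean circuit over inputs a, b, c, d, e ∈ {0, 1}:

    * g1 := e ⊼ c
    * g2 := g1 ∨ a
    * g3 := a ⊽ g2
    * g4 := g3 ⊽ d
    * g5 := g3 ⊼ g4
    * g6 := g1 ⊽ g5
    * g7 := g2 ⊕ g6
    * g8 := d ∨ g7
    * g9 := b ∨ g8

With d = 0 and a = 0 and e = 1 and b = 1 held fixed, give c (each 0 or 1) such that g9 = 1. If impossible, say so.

c=1

Check with d = 0 and a = 0 and e = 1 and b = 1 and c=1:
g1 = e ⊼ c = 1 ⊼ 1 = 0
g2 = g1 ∨ a = 0 ∨ 0 = 0
g3 = a ⊽ g2 = 0 ⊽ 0 = 1
g4 = g3 ⊽ d = 1 ⊽ 0 = 0
g5 = g3 ⊼ g4 = 1 ⊼ 0 = 1
g6 = g1 ⊽ g5 = 0 ⊽ 1 = 0
g7 = g2 ⊕ g6 = 0 ⊕ 0 = 0
g8 = d ∨ g7 = 0 ∨ 0 = 0
g9 = b ∨ g8 = 1 ∨ 0 = 1
So g9 = 1.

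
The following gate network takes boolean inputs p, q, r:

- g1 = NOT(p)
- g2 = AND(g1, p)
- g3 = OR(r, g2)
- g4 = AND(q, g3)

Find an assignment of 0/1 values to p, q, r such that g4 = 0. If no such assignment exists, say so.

g4 = AND(q, g3) must be 0, so at least one of q, g3 is 0.
Check with p=1 q=1 r=0:
g1 = NOT(p) = NOT 1 = 0
g2 = AND(g1, p) = AND(0, 1) = 0
g3 = OR(r, g2) = OR(0, 0) = 0
g4 = AND(q, g3) = AND(1, 0) = 0
So g4 = 0 as required.

p=1 q=1 r=0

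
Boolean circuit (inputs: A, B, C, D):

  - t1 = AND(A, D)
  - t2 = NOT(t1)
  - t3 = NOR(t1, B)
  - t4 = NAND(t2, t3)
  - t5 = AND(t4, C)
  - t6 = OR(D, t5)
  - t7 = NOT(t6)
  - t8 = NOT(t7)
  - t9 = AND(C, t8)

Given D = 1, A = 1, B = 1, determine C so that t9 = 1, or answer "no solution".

t9 = AND(C, t8) must be 1, so both C = 1 and t8 = 1.
Check with D = 1, A = 1, B = 1 and C=1:
t1 = AND(A, D) = AND(1, 1) = 1
t2 = NOT(t1) = NOT 1 = 0
t3 = NOR(t1, B) = NOR(1, 1) = 0
t4 = NAND(t2, t3) = NAND(0, 0) = 1
t5 = AND(t4, C) = AND(1, 1) = 1
t6 = OR(D, t5) = OR(1, 1) = 1
t7 = NOT(t6) = NOT 1 = 0
t8 = NOT(t7) = NOT 0 = 1
t9 = AND(C, t8) = AND(1, 1) = 1
So t9 = 1.

C=1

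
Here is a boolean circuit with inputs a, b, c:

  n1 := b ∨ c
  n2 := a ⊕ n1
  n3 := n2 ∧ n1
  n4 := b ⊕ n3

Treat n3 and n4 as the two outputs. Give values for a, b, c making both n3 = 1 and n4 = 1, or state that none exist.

a=0 b=0 c=1

Check with a=0 b=0 c=1:
n1 = b ∨ c = 0 ∨ 1 = 1
n2 = a ⊕ n1 = 0 ⊕ 1 = 1
n3 = n2 ∧ n1 = 1 ∧ 1 = 1
n4 = b ⊕ n3 = 0 ⊕ 1 = 1
So n3 = 1 and n4 = 1.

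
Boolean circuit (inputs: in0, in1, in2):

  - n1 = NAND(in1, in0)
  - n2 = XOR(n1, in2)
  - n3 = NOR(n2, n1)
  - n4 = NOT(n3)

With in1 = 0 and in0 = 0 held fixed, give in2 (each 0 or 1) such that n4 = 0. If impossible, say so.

With in1 = 0 and in0 = 0 fixed, none of the 2 settings of in2 give n4 = 0.
For example, with in2=0:
n1 = NAND(in1, in0) = NAND(0, 0) = 1
n2 = XOR(n1, in2) = XOR(1, 0) = 1
n3 = NOR(n2, n1) = NOR(1, 1) = 0
n4 = NOT(n3) = NOT 0 = 1
giving n4 = 1 ≠ 0.

no solution exists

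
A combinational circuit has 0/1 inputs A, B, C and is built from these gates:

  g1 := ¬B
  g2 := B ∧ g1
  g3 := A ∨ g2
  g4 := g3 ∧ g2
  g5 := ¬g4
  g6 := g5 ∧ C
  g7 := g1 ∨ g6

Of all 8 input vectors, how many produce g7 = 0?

g7 = g1 ∨ g6 must be 0, so both g1 = 0 and g6 = 0.
Satisfying assignments:
  A=0, B=1, C=0
  A=1, B=1, C=0

2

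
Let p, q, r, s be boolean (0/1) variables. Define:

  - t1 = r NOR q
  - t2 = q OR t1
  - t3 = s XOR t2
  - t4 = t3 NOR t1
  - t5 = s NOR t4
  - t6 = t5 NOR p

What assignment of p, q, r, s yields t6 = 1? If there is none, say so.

t6 = t5 NOR p must be 1, so both t5 = 0 and p = 0.
t5 = s NOR t4 must be 0, so at least one of s, t4 is 1.
Check with p=0, q=1, r=0, s=1:
t1 = r NOR q = 0 NOR 1 = 0
t2 = q OR t1 = 1 OR 0 = 1
t3 = s XOR t2 = 1 XOR 1 = 0
t4 = t3 NOR t1 = 0 NOR 0 = 1
t5 = s NOR t4 = 1 NOR 1 = 0
t6 = t5 NOR p = 0 NOR 0 = 1
So t6 = 1 as required.

p=0, q=1, r=0, s=1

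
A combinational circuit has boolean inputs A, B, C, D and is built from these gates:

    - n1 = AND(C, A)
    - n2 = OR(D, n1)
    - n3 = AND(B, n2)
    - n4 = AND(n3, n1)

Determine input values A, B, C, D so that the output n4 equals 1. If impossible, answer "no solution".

Check with A=1 B=1 C=1 D=0:
n1 = AND(C, A) = AND(1, 1) = 1
n2 = OR(D, n1) = OR(0, 1) = 1
n3 = AND(B, n2) = AND(1, 1) = 1
n4 = AND(n3, n1) = AND(1, 1) = 1
So n4 = 1 as required.

A=1 B=1 C=1 D=0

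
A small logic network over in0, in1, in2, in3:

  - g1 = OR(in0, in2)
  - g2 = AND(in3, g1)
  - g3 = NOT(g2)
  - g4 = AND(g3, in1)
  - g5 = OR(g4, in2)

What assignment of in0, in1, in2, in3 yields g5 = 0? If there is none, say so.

Check with in0=0, in1=0, in2=0, in3=1:
g1 = OR(in0, in2) = OR(0, 0) = 0
g2 = AND(in3, g1) = AND(1, 0) = 0
g3 = NOT(g2) = NOT 0 = 1
g4 = AND(g3, in1) = AND(1, 0) = 0
g5 = OR(g4, in2) = OR(0, 0) = 0
So g5 = 0 as required.

in0=0, in1=0, in2=0, in3=1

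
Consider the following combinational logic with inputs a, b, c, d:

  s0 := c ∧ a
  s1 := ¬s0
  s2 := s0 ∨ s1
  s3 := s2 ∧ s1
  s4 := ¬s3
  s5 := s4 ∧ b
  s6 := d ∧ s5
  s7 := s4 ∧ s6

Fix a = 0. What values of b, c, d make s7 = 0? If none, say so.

Check with a = 0 and b=0, c=1, d=0:
s0 = c ∧ a = 1 ∧ 0 = 0
s1 = ¬s0 = ¬0 = 1
s2 = s0 ∨ s1 = 0 ∨ 1 = 1
s3 = s2 ∧ s1 = 1 ∧ 1 = 1
s4 = ¬s3 = ¬1 = 0
s5 = s4 ∧ b = 0 ∧ 0 = 0
s6 = d ∧ s5 = 0 ∧ 0 = 0
s7 = s4 ∧ s6 = 0 ∧ 0 = 0
So s7 = 0.

b=0, c=1, d=0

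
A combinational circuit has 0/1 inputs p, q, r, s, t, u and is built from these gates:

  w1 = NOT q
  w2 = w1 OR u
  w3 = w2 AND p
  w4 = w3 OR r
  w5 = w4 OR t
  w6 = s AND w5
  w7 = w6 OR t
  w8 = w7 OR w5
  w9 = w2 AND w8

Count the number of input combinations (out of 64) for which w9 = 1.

42

w9 = w2 AND w8 must be 1, so both w2 = 1 and w8 = 1.
w2 = w1 OR u must be 1, so at least one of w1, u is 1.
Enumerating the 64 input combinations, 42 give w9 = 1 and 22 give w9 = 0.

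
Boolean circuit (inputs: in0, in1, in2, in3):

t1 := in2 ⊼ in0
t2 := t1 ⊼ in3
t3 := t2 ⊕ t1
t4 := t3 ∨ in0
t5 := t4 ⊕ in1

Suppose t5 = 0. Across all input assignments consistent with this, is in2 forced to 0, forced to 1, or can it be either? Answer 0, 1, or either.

either

Both values of in2 occur among assignments with t5 = 0:
  in2=0: in0=0, in1=0, in2=0, in3=0
  in2=1: in0=0, in1=0, in2=1, in3=0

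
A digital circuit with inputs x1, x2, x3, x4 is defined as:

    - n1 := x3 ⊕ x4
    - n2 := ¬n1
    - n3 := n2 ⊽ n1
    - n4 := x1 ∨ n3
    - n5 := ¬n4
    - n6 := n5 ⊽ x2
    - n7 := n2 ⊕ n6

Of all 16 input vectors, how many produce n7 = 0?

8

n7 = n2 ⊕ n6 must be 0, so n2 and n6 are equal.
Enumerating the 16 input combinations, 8 give n7 = 0 and 8 give n7 = 1.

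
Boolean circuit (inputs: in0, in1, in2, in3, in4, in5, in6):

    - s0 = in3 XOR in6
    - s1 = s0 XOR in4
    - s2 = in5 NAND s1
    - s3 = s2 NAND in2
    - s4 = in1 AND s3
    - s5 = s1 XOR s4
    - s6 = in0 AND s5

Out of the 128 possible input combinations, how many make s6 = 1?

28

s6 = in0 AND s5 must be 1, so both in0 = 1 and s5 = 1.
s5 = s1 XOR s4 must be 1, so s1 and s4 differ.
Enumerating the 128 input combinations, 28 give s6 = 1 and 100 give s6 = 0.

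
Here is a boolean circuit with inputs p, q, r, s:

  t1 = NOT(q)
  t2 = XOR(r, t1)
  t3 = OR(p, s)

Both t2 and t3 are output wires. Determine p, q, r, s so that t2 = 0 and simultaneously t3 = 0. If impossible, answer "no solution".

Check with p=0, q=1, r=0, s=0:
t1 = NOT(q) = NOT 1 = 0
t2 = XOR(r, t1) = XOR(0, 0) = 0
t3 = OR(p, s) = OR(0, 0) = 0
So t2 = 0 and t3 = 0.

p=0, q=1, r=0, s=0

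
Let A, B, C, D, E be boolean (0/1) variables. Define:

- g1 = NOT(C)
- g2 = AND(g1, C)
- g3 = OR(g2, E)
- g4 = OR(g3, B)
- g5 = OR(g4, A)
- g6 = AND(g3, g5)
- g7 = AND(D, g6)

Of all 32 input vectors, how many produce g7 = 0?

24

g7 = AND(D, g6) must be 0, so at least one of D, g6 is 0.
Enumerating the 32 input combinations, 24 give g7 = 0 and 8 give g7 = 1.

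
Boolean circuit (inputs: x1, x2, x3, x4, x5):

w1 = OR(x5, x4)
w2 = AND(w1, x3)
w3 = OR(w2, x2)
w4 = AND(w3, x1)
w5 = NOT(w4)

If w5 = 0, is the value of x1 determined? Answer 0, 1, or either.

w5 = NOT(w4) must be 0, so w4 = 1.
Every assignment with w5 = 0 has x1 = 1; there are 11 such assignment(s).

1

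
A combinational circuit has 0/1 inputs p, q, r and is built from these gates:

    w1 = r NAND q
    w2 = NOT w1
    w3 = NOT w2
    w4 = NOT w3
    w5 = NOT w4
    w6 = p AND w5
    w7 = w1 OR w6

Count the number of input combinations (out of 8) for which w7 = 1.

w7 = w1 OR w6 must be 1, so at least one of w1, w6 is 1.
Satisfying assignments:
  p=0, q=0, r=0
  p=0, q=0, r=1
  p=0, q=1, r=0
  p=1, q=0, r=0
  p=1, q=0, r=1
  p=1, q=1, r=0

6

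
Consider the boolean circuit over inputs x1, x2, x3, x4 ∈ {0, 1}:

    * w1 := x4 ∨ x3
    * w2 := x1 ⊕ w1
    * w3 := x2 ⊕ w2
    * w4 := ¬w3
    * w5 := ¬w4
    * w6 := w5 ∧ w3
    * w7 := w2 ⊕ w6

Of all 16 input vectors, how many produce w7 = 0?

8

w7 = w2 ⊕ w6 must be 0, so w2 and w6 are equal.
Enumerating the 16 input combinations, 8 give w7 = 0 and 8 give w7 = 1.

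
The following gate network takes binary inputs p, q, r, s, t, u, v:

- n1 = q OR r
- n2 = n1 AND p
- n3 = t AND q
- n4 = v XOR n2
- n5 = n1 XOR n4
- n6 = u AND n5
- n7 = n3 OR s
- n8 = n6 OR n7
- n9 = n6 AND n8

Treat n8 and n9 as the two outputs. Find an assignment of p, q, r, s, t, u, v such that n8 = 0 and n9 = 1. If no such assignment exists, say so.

Across all 128 input combinations, none give both n8 = 0 and n9 = 1.

no solution exists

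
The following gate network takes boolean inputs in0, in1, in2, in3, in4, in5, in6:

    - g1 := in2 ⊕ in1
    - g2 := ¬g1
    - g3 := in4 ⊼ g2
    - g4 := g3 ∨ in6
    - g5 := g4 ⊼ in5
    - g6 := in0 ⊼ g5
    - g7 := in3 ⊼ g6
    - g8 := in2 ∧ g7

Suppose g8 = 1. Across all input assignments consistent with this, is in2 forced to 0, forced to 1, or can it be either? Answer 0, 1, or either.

g8 = in2 ∧ g7 must be 1, so both in2 = 1 and g7 = 1.
Every assignment with g8 = 1 has in2 = 1; there are 41 such assignment(s).

1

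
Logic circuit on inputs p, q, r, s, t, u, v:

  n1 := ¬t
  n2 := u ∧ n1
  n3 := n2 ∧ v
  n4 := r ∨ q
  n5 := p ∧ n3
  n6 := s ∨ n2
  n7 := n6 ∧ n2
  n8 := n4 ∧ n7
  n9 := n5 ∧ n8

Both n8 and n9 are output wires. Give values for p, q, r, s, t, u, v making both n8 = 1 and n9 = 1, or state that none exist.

Check with p=1, q=0, r=1, s=0, t=0, u=1, v=1:
n1 = ¬t = ¬0 = 1
n2 = u ∧ n1 = 1 ∧ 1 = 1
n3 = n2 ∧ v = 1 ∧ 1 = 1
n4 = r ∨ q = 1 ∨ 0 = 1
n5 = p ∧ n3 = 1 ∧ 1 = 1
n6 = s ∨ n2 = 0 ∨ 1 = 1
n7 = n6 ∧ n2 = 1 ∧ 1 = 1
n8 = n4 ∧ n7 = 1 ∧ 1 = 1
n9 = n5 ∧ n8 = 1 ∧ 1 = 1
So n8 = 1 and n9 = 1.

p=1, q=0, r=1, s=0, t=0, u=1, v=1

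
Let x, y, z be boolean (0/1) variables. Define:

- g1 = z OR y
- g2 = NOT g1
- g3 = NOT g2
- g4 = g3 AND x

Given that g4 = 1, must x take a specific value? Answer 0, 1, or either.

1

g4 = g3 AND x must be 1, so both g3 = 1 and x = 1.
Every assignment with g4 = 1 has x = 1; there are 3 such assignment(s).
  x=1, y=0, z=1
  x=1, y=1, z=0
  x=1, y=1, z=1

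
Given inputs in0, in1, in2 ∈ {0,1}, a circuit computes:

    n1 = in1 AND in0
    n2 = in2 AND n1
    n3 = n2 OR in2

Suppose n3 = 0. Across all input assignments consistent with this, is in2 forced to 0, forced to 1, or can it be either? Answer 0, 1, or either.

n3 = n2 OR in2 must be 0, so both n2 = 0 and in2 = 0.
Every assignment with n3 = 0 has in2 = 0; there are 4 such assignment(s).
  in0=0, in1=0, in2=0
  in0=0, in1=1, in2=0
  in0=1, in1=0, in2=0
  in0=1, in1=1, in2=0

0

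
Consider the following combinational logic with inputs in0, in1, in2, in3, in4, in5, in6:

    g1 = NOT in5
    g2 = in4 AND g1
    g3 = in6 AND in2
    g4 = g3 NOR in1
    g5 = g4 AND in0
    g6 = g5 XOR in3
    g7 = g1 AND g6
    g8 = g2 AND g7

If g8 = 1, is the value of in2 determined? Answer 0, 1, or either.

Both values of in2 occur among assignments with g8 = 1:
  in2=0: in0=0, in1=0, in2=0, in3=1, in4=1, in5=0, in6=0
  in2=1: in0=0, in1=0, in2=1, in3=1, in4=1, in5=0, in6=0

either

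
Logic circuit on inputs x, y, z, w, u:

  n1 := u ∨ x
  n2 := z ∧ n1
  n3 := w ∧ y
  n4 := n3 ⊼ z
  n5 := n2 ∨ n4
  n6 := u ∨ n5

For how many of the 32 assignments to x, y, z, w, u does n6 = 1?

31

n6 = u ∨ n5 must be 1, so at least one of u, n5 is 1.
Enumerating the 32 input combinations, 31 give n6 = 1 and 1 give n6 = 0.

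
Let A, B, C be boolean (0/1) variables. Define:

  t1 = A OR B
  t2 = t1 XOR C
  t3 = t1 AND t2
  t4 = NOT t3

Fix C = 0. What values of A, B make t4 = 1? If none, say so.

Check with C = 0 and A=0, B=0:
t1 = A OR B = 0 OR 0 = 0
t2 = t1 XOR C = 0 XOR 0 = 0
t3 = t1 AND t2 = 0 AND 0 = 0
t4 = NOT t3 = NOT 0 = 1
So t4 = 1.

A=0, B=0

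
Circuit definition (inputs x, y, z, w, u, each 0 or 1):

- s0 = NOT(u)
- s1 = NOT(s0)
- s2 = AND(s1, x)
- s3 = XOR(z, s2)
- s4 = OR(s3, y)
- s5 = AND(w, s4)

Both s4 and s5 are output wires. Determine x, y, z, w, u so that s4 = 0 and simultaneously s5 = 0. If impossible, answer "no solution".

x=1 y=0 z=0 w=1 u=0

Check with x=1 y=0 z=0 w=1 u=0:
s0 = NOT(u) = NOT 0 = 1
s1 = NOT(s0) = NOT 1 = 0
s2 = AND(s1, x) = AND(0, 1) = 0
s3 = XOR(z, s2) = XOR(0, 0) = 0
s4 = OR(s3, y) = OR(0, 0) = 0
s5 = AND(w, s4) = AND(1, 0) = 0
So s4 = 0 and s5 = 0.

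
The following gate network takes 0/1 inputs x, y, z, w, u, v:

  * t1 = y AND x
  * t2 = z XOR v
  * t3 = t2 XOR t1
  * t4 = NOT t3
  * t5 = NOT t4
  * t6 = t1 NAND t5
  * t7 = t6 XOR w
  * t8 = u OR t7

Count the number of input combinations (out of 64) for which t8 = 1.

t8 = u OR t7 must be 1, so at least one of u, t7 is 1.
Enumerating the 64 input combinations, 48 give t8 = 1 and 16 give t8 = 0.

48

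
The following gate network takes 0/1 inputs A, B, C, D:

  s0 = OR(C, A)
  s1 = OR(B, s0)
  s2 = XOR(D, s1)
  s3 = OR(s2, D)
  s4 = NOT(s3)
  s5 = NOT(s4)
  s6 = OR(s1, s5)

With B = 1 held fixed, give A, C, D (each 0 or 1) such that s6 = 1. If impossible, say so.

Check with B = 1 and A=0, C=1, D=1:
s0 = OR(C, A) = OR(1, 0) = 1
s1 = OR(B, s0) = OR(1, 1) = 1
s2 = XOR(D, s1) = XOR(1, 1) = 0
s3 = OR(s2, D) = OR(0, 1) = 1
s4 = NOT(s3) = NOT 1 = 0
s5 = NOT(s4) = NOT 0 = 1
s6 = OR(s1, s5) = OR(1, 1) = 1
So s6 = 1.

A=0, C=1, D=1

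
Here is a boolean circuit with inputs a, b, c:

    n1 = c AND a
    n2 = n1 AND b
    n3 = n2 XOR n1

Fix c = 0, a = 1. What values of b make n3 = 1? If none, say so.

no solution exists

With c = 0, a = 1 fixed, none of the 2 settings of b give n3 = 1.
For example, with b=0:
n1 = c AND a = 0 AND 1 = 0
n2 = n1 AND b = 0 AND 0 = 0
n3 = n2 XOR n1 = 0 XOR 0 = 0
giving n3 = 0 ≠ 1.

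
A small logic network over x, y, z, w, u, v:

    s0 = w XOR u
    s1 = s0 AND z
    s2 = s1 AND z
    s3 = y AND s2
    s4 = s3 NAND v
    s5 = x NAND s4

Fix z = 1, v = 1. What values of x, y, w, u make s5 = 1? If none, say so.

s5 = x NAND s4 must be 1, so at least one of x, s4 is 0.
Check with z = 1, v = 1 and x=0, y=0, w=0, u=1:
s0 = w XOR u = 0 XOR 1 = 1
s1 = s0 AND z = 1 AND 1 = 1
s2 = s1 AND z = 1 AND 1 = 1
s3 = y AND s2 = 0 AND 1 = 0
s4 = s3 NAND v = 0 NAND 1 = 1
s5 = x NAND s4 = 0 NAND 1 = 1
So s5 = 1.

x=0, y=0, w=0, u=1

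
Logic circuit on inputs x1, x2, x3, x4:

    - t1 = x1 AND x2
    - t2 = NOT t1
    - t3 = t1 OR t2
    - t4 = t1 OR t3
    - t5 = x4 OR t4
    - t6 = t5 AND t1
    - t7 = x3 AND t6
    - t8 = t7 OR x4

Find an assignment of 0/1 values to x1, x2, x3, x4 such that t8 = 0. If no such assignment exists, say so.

t8 = t7 OR x4 must be 0, so both t7 = 0 and x4 = 0.
t7 = x3 AND t6 must be 0, so at least one of x3, t6 is 0.
Check with x1=1, x2=0, x3=0, x4=0:
t1 = x1 AND x2 = 1 AND 0 = 0
t2 = NOT t1 = NOT 0 = 1
t3 = t1 OR t2 = 0 OR 1 = 1
t4 = t1 OR t3 = 0 OR 1 = 1
t5 = x4 OR t4 = 0 OR 1 = 1
t6 = t5 AND t1 = 1 AND 0 = 0
t7 = x3 AND t6 = 0 AND 0 = 0
t8 = t7 OR x4 = 0 OR 0 = 0
So t8 = 0 as required.

x1=1, x2=0, x3=0, x4=0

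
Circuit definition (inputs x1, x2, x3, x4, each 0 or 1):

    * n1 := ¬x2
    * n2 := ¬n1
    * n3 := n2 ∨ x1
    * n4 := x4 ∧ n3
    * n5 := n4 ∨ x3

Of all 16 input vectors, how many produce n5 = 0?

5

n5 = n4 ∨ x3 must be 0, so both n4 = 0 and x3 = 0.
Satisfying assignments:
  x1=0, x2=0, x3=0, x4=0
  x1=0, x2=0, x3=0, x4=1
  x1=0, x2=1, x3=0, x4=0
  x1=1, x2=0, x3=0, x4=0
  x1=1, x2=1, x3=0, x4=0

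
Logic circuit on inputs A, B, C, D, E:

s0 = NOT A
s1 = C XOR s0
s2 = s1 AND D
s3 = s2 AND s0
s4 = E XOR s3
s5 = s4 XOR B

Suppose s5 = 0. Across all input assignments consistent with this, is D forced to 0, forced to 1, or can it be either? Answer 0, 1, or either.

either

Both values of D occur among assignments with s5 = 0:
  D=0: A=0, B=0, C=0, D=0, E=0
  D=1: A=0, B=0, C=0, D=1, E=1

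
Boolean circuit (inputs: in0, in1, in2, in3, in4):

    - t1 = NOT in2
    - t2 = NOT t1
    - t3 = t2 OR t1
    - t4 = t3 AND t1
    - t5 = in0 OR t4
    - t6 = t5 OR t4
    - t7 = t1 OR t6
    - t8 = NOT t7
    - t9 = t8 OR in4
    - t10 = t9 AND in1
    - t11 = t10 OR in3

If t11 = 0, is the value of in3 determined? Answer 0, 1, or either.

0

t11 = t10 OR in3 must be 0, so both t10 = 0 and in3 = 0.
t10 = t9 AND in1 must be 0, so at least one of t9, in1 is 0.
Every assignment with t11 = 0 has in3 = 0; there are 11 such assignment(s).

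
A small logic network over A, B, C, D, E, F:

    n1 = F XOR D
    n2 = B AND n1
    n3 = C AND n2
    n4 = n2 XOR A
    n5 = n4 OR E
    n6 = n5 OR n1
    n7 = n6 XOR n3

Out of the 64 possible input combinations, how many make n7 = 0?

16

n7 = n6 XOR n3 must be 0, so n6 and n3 are equal.
Enumerating the 64 input combinations, 16 give n7 = 0 and 48 give n7 = 1.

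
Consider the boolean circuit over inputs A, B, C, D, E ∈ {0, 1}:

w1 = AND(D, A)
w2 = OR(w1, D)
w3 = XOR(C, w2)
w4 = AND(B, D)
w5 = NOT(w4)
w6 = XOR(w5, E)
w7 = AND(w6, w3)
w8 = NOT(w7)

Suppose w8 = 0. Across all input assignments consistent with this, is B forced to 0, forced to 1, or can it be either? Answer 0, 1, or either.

Both values of B occur among assignments with w8 = 0:
  B=0: A=0, B=0, C=0, D=1, E=0
  B=1: A=0, B=1, C=0, D=1, E=1

either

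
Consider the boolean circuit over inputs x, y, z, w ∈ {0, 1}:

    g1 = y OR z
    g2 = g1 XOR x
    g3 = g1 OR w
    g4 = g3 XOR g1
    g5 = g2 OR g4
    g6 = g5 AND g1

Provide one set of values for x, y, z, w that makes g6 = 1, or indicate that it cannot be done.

Check with x=0 y=1 z=1 w=0:
g1 = y OR z = 1 OR 1 = 1
g2 = g1 XOR x = 1 XOR 0 = 1
g3 = g1 OR w = 1 OR 0 = 1
g4 = g3 XOR g1 = 1 XOR 1 = 0
g5 = g2 OR g4 = 1 OR 0 = 1
g6 = g5 AND g1 = 1 AND 1 = 1
So g6 = 1 as required.

x=0 y=1 z=1 w=0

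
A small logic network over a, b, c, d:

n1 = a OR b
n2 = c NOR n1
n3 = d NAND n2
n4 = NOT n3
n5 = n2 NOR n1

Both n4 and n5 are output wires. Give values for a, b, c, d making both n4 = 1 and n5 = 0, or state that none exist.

a=0, b=0, c=0, d=1

Check with a=0, b=0, c=0, d=1:
n1 = a OR b = 0 OR 0 = 0
n2 = c NOR n1 = 0 NOR 0 = 1
n3 = d NAND n2 = 1 NAND 1 = 0
n4 = NOT n3 = NOT 0 = 1
n5 = n2 NOR n1 = 1 NOR 0 = 0
So n4 = 1 and n5 = 0.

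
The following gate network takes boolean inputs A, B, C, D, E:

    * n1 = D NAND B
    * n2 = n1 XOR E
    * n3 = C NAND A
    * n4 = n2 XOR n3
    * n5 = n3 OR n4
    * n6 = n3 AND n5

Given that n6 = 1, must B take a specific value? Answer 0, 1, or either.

either

Both values of B occur among assignments with n6 = 1:
  B=0: A=0, B=0, C=0, D=0, E=0
  B=1: A=0, B=1, C=0, D=0, E=0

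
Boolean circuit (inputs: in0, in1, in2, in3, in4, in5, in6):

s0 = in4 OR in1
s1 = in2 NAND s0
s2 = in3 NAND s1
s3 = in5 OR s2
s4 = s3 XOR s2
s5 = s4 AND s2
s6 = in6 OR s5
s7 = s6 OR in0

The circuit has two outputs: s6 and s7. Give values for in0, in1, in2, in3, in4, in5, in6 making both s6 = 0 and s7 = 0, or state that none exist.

Check with in0=0 in1=0 in2=0 in3=1 in4=1 in5=0 in6=0:
s0 = in4 OR in1 = 1 OR 0 = 1
s1 = in2 NAND s0 = 0 NAND 1 = 1
s2 = in3 NAND s1 = 1 NAND 1 = 0
s3 = in5 OR s2 = 0 OR 0 = 0
s4 = s3 XOR s2 = 0 XOR 0 = 0
s5 = s4 AND s2 = 0 AND 0 = 0
s6 = in6 OR s5 = 0 OR 0 = 0
s7 = s6 OR in0 = 0 OR 0 = 0
So s6 = 0 and s7 = 0.

in0=0 in1=0 in2=0 in3=1 in4=1 in5=0 in6=0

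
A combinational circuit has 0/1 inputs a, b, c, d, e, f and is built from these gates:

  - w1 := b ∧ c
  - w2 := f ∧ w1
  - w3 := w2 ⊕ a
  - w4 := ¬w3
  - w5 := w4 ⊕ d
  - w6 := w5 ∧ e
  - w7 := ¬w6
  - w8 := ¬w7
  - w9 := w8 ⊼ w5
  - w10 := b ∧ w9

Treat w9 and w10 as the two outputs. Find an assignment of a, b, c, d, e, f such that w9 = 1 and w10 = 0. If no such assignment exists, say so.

a=1 b=0 c=0 d=0 e=1 f=0

Check with a=1 b=0 c=0 d=0 e=1 f=0:
w1 = b ∧ c = 0 ∧ 0 = 0
w2 = f ∧ w1 = 0 ∧ 0 = 0
w3 = w2 ⊕ a = 0 ⊕ 1 = 1
w4 = ¬w3 = ¬1 = 0
w5 = w4 ⊕ d = 0 ⊕ 0 = 0
w6 = w5 ∧ e = 0 ∧ 1 = 0
w7 = ¬w6 = ¬0 = 1
w8 = ¬w7 = ¬1 = 0
w9 = w8 ⊼ w5 = 0 ⊼ 0 = 1
w10 = b ∧ w9 = 0 ∧ 1 = 0
So w9 = 1 and w10 = 0.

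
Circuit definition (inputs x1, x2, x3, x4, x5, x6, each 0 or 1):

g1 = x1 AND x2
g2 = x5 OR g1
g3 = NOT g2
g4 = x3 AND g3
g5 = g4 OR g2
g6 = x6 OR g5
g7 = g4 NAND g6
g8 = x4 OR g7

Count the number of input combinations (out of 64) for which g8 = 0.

6

g8 = x4 OR g7 must be 0, so both x4 = 0 and g7 = 0.
g7 = g4 NAND g6 must be 0, so both g4 = 1 and g6 = 1.
g4 = x3 AND g3 must be 1, so both x3 = 1 and g3 = 1.
Satisfying assignments:
  x1=0, x2=0, x3=1, x4=0, x5=0, x6=0
  x1=0, x2=0, x3=1, x4=0, x5=0, x6=1
  x1=0, x2=1, x3=1, x4=0, x5=0, x6=0
  x1=0, x2=1, x3=1, x4=0, x5=0, x6=1
  x1=1, x2=0, x3=1, x4=0, x5=0, x6=0
  x1=1, x2=0, x3=1, x4=0, x5=0, x6=1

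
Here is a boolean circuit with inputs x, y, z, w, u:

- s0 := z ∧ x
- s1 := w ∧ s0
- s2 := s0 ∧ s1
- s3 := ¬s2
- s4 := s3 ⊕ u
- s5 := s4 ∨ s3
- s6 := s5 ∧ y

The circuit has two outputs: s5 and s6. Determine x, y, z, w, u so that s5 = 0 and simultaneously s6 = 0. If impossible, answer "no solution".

x=1 y=0 z=1 w=1 u=0

Check with x=1 y=0 z=1 w=1 u=0:
s0 = z ∧ x = 1 ∧ 1 = 1
s1 = w ∧ s0 = 1 ∧ 1 = 1
s2 = s0 ∧ s1 = 1 ∧ 1 = 1
s3 = ¬s2 = ¬1 = 0
s4 = s3 ⊕ u = 0 ⊕ 0 = 0
s5 = s4 ∨ s3 = 0 ∨ 0 = 0
s6 = s5 ∧ y = 0 ∧ 0 = 0
So s5 = 0 and s6 = 0.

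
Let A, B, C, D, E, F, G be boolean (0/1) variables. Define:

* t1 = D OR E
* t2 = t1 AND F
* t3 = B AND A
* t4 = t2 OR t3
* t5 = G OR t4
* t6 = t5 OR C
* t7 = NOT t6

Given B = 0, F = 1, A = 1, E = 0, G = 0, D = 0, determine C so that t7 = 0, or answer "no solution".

C=1

t7 = NOT t6 must be 0, so t6 = 1.
Check with B = 0, F = 1, A = 1, E = 0, G = 0, D = 0 and C=1:
t1 = D OR E = 0 OR 0 = 0
t2 = t1 AND F = 0 AND 1 = 0
t3 = B AND A = 0 AND 1 = 0
t4 = t2 OR t3 = 0 OR 0 = 0
t5 = G OR t4 = 0 OR 0 = 0
t6 = t5 OR C = 0 OR 1 = 1
t7 = NOT t6 = NOT 1 = 0
So t7 = 0.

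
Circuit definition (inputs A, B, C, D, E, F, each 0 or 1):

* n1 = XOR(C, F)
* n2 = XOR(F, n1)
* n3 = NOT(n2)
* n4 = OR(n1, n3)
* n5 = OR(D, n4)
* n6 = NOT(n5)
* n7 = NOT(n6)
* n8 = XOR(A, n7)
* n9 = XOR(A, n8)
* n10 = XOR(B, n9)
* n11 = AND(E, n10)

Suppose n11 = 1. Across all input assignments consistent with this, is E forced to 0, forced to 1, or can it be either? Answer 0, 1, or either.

1

n11 = AND(E, n10) must be 1, so both E = 1 and n10 = 1.
n10 = XOR(B, n9) must be 1, so B and n9 differ.
Every assignment with n11 = 1 has E = 1; there are 16 such assignment(s).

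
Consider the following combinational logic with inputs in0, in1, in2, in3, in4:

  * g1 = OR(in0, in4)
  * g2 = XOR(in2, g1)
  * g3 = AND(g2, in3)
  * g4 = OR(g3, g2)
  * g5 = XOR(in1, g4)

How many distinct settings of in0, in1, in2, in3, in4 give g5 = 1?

g5 = XOR(in1, g4) must be 1, so in1 and g4 differ.
Enumerating the 32 input combinations, 16 give g5 = 1 and 16 give g5 = 0.

16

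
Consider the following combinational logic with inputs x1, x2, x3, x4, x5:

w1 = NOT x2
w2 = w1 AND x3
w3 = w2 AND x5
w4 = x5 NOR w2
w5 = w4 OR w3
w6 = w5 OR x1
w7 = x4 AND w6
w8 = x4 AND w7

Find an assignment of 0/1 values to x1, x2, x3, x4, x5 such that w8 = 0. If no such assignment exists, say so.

w8 = x4 AND w7 must be 0, so at least one of x4, w7 is 0.
Check with x1=1, x2=0, x3=0, x4=0, x5=0:
w1 = NOT x2 = NOT 0 = 1
w2 = w1 AND x3 = 1 AND 0 = 0
w3 = w2 AND x5 = 0 AND 0 = 0
w4 = x5 NOR w2 = 0 NOR 0 = 1
w5 = w4 OR w3 = 1 OR 0 = 1
w6 = w5 OR x1 = 1 OR 1 = 1
w7 = x4 AND w6 = 0 AND 1 = 0
w8 = x4 AND w7 = 0 AND 0 = 0
So w8 = 0 as required.

x1=1, x2=0, x3=0, x4=0, x5=0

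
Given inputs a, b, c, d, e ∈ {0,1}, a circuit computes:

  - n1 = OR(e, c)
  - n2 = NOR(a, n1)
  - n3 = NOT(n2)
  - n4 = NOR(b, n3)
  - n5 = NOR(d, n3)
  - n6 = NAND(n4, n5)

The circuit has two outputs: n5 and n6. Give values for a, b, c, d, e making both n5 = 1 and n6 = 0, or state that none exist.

Check with a=0, b=0, c=0, d=0, e=0:
n1 = OR(e, c) = OR(0, 0) = 0
n2 = NOR(a, n1) = NOR(0, 0) = 1
n3 = NOT(n2) = NOT 1 = 0
n4 = NOR(b, n3) = NOR(0, 0) = 1
n5 = NOR(d, n3) = NOR(0, 0) = 1
n6 = NAND(n4, n5) = NAND(1, 1) = 0
So n5 = 1 and n6 = 0.

a=0, b=0, c=0, d=0, e=0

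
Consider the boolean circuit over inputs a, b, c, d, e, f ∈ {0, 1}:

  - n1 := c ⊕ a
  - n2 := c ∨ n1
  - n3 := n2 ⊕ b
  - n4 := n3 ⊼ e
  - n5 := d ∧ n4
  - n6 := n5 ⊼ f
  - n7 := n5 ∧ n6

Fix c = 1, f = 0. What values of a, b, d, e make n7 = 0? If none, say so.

a=0, b=0, d=1, e=1

n7 = n5 ∧ n6 must be 0, so at least one of n5, n6 is 0.
Check with c = 1, f = 0 and a=0, b=0, d=1, e=1:
n1 = c ⊕ a = 1 ⊕ 0 = 1
n2 = c ∨ n1 = 1 ∨ 1 = 1
n3 = n2 ⊕ b = 1 ⊕ 0 = 1
n4 = n3 ⊼ e = 1 ⊼ 1 = 0
n5 = d ∧ n4 = 1 ∧ 0 = 0
n6 = n5 ⊼ f = 0 ⊼ 0 = 1
n7 = n5 ∧ n6 = 0 ∧ 1 = 0
So n7 = 0.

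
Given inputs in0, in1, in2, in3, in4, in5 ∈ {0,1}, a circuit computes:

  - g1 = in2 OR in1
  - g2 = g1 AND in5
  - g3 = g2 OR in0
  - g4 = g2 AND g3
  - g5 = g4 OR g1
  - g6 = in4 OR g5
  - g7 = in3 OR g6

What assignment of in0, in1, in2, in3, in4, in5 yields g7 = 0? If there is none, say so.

g7 = in3 OR g6 must be 0, so both in3 = 0 and g6 = 0.
g6 = in4 OR g5 must be 0, so both in4 = 0 and g5 = 0.
g5 = g4 OR g1 must be 0, so both g4 = 0 and g1 = 0.
Check with in0=1, in1=0, in2=0, in3=0, in4=0, in5=0:
g1 = in2 OR in1 = 0 OR 0 = 0
g2 = g1 AND in5 = 0 AND 0 = 0
g3 = g2 OR in0 = 0 OR 1 = 1
g4 = g2 AND g3 = 0 AND 1 = 0
g5 = g4 OR g1 = 0 OR 0 = 0
g6 = in4 OR g5 = 0 OR 0 = 0
g7 = in3 OR g6 = 0 OR 0 = 0
So g7 = 0 as required.

in0=1, in1=0, in2=0, in3=0, in4=0, in5=0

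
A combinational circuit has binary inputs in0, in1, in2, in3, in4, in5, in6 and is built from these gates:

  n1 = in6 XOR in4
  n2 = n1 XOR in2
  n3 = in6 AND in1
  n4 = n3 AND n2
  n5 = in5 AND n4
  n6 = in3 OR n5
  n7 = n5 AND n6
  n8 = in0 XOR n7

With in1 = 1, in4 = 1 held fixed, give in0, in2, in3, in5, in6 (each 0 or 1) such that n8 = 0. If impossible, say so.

n8 = in0 XOR n7 must be 0, so in0 and n7 are equal.
Check with in1 = 1, in4 = 1 and in0=0, in2=0, in3=1, in5=0, in6=0:
n1 = in6 XOR in4 = 0 XOR 1 = 1
n2 = n1 XOR in2 = 1 XOR 0 = 1
n3 = in6 AND in1 = 0 AND 1 = 0
n4 = n3 AND n2 = 0 AND 1 = 0
n5 = in5 AND n4 = 0 AND 0 = 0
n6 = in3 OR n5 = 1 OR 0 = 1
n7 = n5 AND n6 = 0 AND 1 = 0
n8 = in0 XOR n7 = 0 XOR 0 = 0
So n8 = 0.

in0=0, in2=0, in3=1, in5=0, in6=0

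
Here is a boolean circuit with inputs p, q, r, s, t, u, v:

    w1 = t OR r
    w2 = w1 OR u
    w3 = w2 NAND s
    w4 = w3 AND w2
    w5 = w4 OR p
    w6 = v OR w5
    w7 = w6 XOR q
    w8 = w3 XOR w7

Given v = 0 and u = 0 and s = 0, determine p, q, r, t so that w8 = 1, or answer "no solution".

Check with v = 0 and u = 0 and s = 0 and p=1, q=1, r=1, t=1:
w1 = t OR r = 1 OR 1 = 1
w2 = w1 OR u = 1 OR 0 = 1
w3 = w2 NAND s = 1 NAND 0 = 1
w4 = w3 AND w2 = 1 AND 1 = 1
w5 = w4 OR p = 1 OR 1 = 1
w6 = v OR w5 = 0 OR 1 = 1
w7 = w6 XOR q = 1 XOR 1 = 0
w8 = w3 XOR w7 = 1 XOR 0 = 1
So w8 = 1.

p=1 q=1 r=1 t=1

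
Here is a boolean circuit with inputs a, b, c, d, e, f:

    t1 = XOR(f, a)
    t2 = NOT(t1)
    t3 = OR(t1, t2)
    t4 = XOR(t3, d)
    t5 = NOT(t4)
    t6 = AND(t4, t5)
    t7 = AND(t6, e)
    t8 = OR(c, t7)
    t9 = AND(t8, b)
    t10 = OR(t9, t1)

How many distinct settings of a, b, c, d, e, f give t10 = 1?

t10 = OR(t9, t1) must be 1, so at least one of t9, t1 is 1.
Enumerating the 64 input combinations, 40 give t10 = 1 and 24 give t10 = 0.

40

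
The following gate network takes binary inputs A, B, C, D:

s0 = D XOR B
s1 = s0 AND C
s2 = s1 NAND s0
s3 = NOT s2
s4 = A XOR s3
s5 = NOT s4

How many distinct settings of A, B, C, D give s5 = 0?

8

s5 = NOT s4 must be 0, so s4 = 1.
Enumerating the 16 input combinations, 8 give s5 = 0 and 8 give s5 = 1.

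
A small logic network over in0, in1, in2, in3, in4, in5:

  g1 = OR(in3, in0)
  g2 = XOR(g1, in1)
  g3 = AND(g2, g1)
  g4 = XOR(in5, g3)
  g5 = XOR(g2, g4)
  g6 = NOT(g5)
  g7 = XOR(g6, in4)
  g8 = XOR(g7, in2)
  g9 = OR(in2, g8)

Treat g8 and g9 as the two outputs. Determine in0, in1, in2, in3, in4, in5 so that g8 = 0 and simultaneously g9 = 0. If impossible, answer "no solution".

in0=1 in1=1 in2=0 in3=1 in4=0 in5=1

Check with in0=1 in1=1 in2=0 in3=1 in4=0 in5=1:
g1 = OR(in3, in0) = OR(1, 1) = 1
g2 = XOR(g1, in1) = XOR(1, 1) = 0
g3 = AND(g2, g1) = AND(0, 1) = 0
g4 = XOR(in5, g3) = XOR(1, 0) = 1
g5 = XOR(g2, g4) = XOR(0, 1) = 1
g6 = NOT(g5) = NOT 1 = 0
g7 = XOR(g6, in4) = XOR(0, 0) = 0
g8 = XOR(g7, in2) = XOR(0, 0) = 0
g9 = OR(in2, g8) = OR(0, 0) = 0
So g8 = 0 and g9 = 0.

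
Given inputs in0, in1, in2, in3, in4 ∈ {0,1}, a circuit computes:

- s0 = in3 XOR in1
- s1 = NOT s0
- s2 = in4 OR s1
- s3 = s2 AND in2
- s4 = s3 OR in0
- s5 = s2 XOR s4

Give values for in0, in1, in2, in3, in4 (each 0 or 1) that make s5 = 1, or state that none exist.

Check with in0=1, in1=0, in2=1, in3=1, in4=0:
s0 = in3 XOR in1 = 1 XOR 0 = 1
s1 = NOT s0 = NOT 1 = 0
s2 = in4 OR s1 = 0 OR 0 = 0
s3 = s2 AND in2 = 0 AND 1 = 0
s4 = s3 OR in0 = 0 OR 1 = 1
s5 = s2 XOR s4 = 0 XOR 1 = 1
So s5 = 1 as required.

in0=1, in1=0, in2=1, in3=1, in4=0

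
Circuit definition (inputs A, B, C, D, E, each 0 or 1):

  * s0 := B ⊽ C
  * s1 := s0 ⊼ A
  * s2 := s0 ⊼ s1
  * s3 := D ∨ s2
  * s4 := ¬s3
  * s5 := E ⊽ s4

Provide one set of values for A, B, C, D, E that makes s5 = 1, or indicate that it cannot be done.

Check with A=1, B=0, C=0, D=0, E=0:
s0 = B ⊽ C = 0 ⊽ 0 = 1
s1 = s0 ⊼ A = 1 ⊼ 1 = 0
s2 = s0 ⊼ s1 = 1 ⊼ 0 = 1
s3 = D ∨ s2 = 0 ∨ 1 = 1
s4 = ¬s3 = ¬1 = 0
s5 = E ⊽ s4 = 0 ⊽ 0 = 1
So s5 = 1 as required.

A=1, B=0, C=0, D=0, E=0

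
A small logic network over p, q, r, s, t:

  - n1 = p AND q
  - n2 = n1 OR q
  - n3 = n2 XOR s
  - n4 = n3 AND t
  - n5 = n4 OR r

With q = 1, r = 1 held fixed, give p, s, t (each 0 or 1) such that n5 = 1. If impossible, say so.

p=0, s=1, t=0

n5 = n4 OR r must be 1, so at least one of n4, r is 1.
Check with q = 1, r = 1 and p=0, s=1, t=0:
n1 = p AND q = 0 AND 1 = 0
n2 = n1 OR q = 0 OR 1 = 1
n3 = n2 XOR s = 1 XOR 1 = 0
n4 = n3 AND t = 0 AND 0 = 0
n5 = n4 OR r = 0 OR 1 = 1
So n5 = 1.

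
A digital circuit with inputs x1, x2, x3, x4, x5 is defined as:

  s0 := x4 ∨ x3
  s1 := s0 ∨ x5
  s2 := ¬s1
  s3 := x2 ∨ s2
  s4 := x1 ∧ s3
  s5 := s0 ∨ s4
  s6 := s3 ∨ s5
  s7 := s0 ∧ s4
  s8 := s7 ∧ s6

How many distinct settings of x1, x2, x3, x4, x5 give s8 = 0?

26

s8 = s7 ∧ s6 must be 0, so at least one of s7, s6 is 0.
Enumerating the 32 input combinations, 26 give s8 = 0 and 6 give s8 = 1.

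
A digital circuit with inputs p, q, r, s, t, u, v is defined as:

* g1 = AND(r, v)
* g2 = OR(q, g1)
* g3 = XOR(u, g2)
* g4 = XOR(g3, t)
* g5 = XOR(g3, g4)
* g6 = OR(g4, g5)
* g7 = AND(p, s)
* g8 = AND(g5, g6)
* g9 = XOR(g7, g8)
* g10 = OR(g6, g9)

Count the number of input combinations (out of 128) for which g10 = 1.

g10 = OR(g6, g9) must be 1, so at least one of g6, g9 is 1.
Enumerating the 128 input combinations, 104 give g10 = 1 and 24 give g10 = 0.

104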